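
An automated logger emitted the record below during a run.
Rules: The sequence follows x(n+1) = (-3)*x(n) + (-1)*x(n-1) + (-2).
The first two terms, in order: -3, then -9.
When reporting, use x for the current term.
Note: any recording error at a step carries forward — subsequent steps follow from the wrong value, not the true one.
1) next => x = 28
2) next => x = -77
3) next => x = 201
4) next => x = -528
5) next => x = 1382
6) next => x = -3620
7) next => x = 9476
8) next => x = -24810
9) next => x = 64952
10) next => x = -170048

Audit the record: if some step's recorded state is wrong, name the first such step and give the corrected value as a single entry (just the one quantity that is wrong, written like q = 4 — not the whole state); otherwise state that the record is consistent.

Step 1: x = -3*(-9) + (-1)*(-3) + (-2) = 28 — checks out.
Step 2: x = -3*(28) + (-1)*(-9) + (-2) = -77 — consistent with the record.
Step 3: x = -3*(-77) + (-1)*(28) + (-2) = 201 — confirmed correct.
Step 4: x = -3*(201) + (-1)*(-77) + (-2) = -528 — checks out.
Step 5: x = -3*(-528) + (-1)*(201) + (-2) = 1381 — first mismatch against the record.
The earliest wrong entry is at step 5: it should read x = 1381.

step 5, x = 1381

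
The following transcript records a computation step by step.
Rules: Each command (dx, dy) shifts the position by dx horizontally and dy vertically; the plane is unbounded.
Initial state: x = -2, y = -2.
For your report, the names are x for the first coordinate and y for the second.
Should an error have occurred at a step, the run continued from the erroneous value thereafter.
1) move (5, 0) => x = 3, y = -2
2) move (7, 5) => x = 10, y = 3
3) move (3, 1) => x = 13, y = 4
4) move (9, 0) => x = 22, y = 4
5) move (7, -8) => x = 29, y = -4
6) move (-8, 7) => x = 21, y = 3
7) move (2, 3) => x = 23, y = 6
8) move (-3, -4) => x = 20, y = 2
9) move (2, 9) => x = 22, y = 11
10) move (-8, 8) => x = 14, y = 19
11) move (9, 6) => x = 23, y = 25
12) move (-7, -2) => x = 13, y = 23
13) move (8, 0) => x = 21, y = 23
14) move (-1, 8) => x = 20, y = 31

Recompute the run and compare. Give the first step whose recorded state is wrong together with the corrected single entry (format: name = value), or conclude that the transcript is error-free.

Recomputing the run from the initial state:
step 1: x = 3, y = -2
step 2: x = 10, y = 3
step 3: x = 13, y = 4
step 4: x = 22, y = 4
step 5: x = 29, y = -4
step 6: x = 21, y = 3
step 7: x = 23, y = 6
step 8: x = 20, y = 2
step 9: x = 22, y = 11
step 10: x = 14, y = 19
step 11: x = 23, y = 25
step 12: x = 16, y = 23
step 13: x = 24, y = 23
step 14: x = 23, y = 31
The first disagreement with the transcript is at step 12, where the value should be x = 16.

step 12, x = 16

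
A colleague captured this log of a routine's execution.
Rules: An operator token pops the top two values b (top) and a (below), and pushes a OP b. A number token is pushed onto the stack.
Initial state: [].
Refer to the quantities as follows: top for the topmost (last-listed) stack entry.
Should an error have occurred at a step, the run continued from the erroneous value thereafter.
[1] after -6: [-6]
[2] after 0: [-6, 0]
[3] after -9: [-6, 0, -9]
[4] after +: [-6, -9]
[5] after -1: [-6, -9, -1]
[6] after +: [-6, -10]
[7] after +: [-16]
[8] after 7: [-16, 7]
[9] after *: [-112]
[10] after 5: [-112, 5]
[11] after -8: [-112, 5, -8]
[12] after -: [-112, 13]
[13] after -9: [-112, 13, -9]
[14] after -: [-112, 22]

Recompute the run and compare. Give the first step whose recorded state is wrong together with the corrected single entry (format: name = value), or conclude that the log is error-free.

step 1: push -6: top = -6 -> exactly as logged
step 2: push 0: top = 0 -> verified
step 3: push -9: top = -9 -> consistent with the log
step 4: 0 + -9 = -9 -> in agreement
step 5: push -1: top = -1 -> agrees with the log
step 6: -9 + -1 = -10 -> same as recorded
step 7: -6 + -10 = -16 -> matches
step 8: push 7: top = 7 -> agrees with the log
step 9: -16 * 7 = -112 -> confirmed correct
step 10: push 5: top = 5 -> consistent with the log
step 11: push -8: top = -8 -> consistent with the log
step 12: 5 - -8 = 13 -> in agreement
step 13: push -9: top = -9 -> checks out
step 14: 13 - -9 = 22 -> checks out
All steps check out; nothing to correct.

no error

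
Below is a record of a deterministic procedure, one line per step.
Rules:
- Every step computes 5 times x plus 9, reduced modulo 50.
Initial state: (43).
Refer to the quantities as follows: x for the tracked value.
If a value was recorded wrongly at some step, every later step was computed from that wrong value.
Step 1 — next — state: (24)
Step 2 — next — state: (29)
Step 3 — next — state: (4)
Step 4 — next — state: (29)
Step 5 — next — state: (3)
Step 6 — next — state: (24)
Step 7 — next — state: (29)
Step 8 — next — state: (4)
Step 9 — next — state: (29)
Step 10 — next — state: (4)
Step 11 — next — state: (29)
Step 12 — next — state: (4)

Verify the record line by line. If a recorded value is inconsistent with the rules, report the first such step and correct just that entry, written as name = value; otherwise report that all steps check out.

step 1: x = (5*43 + 9) mod 50 = 24 -> no discrepancy
step 2: x = (5*24 + 9) mod 50 = 29 -> no discrepancy
step 3: x = (5*29 + 9) mod 50 = 4 -> matches
step 4: x = (5*4 + 9) mod 50 = 29 -> matches
step 5: x = (5*29 + 9) mod 50 = 4 -> the record disagrees here
Step 5 is the first one off; corrected, x = 4.

step 5, x = 4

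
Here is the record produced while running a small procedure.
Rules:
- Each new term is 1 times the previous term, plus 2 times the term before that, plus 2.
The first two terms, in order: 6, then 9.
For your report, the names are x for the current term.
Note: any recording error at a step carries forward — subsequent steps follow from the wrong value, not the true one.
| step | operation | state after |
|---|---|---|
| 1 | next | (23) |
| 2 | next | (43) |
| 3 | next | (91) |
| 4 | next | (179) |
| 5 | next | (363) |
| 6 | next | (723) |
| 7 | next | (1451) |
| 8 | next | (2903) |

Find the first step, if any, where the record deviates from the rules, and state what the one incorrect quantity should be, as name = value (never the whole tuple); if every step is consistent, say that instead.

step 8, x = 2899

Recomputing the run from the initial state:
step 1: x = 23
step 2: x = 43
step 3: x = 91
step 4: x = 179
step 5: x = 363
step 6: x = 723
step 7: x = 1451
step 8: x = 2899
The first disagreement with the record is at step 8, where the value should be x = 2899.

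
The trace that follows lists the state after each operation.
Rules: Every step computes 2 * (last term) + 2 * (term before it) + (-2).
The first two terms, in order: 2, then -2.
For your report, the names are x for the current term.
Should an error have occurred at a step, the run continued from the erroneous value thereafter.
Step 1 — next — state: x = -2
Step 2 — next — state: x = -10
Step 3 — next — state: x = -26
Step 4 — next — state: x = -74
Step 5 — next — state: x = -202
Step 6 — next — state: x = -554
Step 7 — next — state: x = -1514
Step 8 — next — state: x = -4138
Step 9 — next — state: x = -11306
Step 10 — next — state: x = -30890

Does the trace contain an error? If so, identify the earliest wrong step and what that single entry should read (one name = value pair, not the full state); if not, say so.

Recomputing the run from the initial state:
step 1: x = -2
step 2: x = -10
step 3: x = -26
step 4: x = -74
step 5: x = -202
step 6: x = -554
step 7: x = -1514
step 8: x = -4138
step 9: x = -11306
step 10: x = -30890
This matches the trace at every step.

no error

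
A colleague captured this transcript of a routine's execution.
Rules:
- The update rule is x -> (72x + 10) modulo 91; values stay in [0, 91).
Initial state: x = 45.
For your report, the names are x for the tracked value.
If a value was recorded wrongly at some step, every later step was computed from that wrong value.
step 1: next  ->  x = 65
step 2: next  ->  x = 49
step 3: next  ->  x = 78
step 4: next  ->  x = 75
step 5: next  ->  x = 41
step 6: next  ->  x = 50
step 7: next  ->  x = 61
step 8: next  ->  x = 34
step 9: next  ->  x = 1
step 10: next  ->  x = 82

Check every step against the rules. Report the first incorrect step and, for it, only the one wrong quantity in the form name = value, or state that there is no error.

step 3, x = 80

step 1: x = (72*45 + 10) mod 91 = 65 -> confirmed correct
step 2: x = (72*65 + 10) mod 91 = 49 -> consistent with the transcript
step 3: x = (72*49 + 10) mod 91 = 80 -> the transcript disagrees here
First incorrect step: 3; the correct value is x = 80.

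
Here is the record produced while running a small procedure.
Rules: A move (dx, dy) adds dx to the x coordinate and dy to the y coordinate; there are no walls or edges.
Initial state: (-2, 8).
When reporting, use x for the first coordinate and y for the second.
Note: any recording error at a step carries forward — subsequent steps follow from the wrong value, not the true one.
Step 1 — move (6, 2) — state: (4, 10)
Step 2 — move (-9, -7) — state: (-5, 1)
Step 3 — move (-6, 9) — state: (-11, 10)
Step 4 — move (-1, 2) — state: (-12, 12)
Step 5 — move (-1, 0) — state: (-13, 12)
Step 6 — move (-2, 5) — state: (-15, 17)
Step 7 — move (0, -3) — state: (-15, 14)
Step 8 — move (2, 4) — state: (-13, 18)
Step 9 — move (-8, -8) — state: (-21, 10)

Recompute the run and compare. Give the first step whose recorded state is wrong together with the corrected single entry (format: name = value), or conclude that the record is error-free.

1. x = -2 + (6) = 4, y = 8 + (2) = 10 (matches)
2. x = 4 + (-9) = -5, y = 10 + (-7) = 3 (first mismatch against the record)
Conclusion: step 2 carries the first error; the entry should be y = 3.

step 2, y = 3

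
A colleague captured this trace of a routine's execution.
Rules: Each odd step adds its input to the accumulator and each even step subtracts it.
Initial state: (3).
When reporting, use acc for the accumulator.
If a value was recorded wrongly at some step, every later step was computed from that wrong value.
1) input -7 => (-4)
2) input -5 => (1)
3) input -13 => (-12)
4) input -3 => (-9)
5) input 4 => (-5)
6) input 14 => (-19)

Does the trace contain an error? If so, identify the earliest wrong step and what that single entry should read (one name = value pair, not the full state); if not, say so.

Recomputing the run from the initial state:
step 1: acc = -4
step 2: acc = 1
step 3: acc = -12
step 4: acc = -9
step 5: acc = -5
step 6: acc = -19
This matches the trace at every step.

no error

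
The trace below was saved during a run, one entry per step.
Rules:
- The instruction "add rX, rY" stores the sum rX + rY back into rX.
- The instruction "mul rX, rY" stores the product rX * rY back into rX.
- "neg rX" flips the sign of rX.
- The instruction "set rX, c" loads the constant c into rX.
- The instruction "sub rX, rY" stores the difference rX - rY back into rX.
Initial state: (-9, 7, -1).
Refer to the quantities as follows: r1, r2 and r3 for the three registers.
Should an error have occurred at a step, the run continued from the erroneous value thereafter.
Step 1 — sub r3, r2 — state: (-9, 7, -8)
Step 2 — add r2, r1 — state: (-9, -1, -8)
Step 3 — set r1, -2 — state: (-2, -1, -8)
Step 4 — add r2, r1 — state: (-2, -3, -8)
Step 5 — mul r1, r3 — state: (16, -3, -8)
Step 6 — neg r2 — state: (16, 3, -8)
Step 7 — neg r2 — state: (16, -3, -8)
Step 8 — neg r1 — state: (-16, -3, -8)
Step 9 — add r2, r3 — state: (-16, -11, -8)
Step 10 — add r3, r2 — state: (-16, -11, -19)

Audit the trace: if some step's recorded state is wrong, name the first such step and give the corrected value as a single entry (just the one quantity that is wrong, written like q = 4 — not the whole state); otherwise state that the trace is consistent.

step 2, r2 = -2

1. r3 = -1 - 7 = -8 (agrees with the trace)
2. r2 = 7 + -9 = -2 (first mismatch against the trace)
First incorrect step: 2; the correct value is r2 = -2.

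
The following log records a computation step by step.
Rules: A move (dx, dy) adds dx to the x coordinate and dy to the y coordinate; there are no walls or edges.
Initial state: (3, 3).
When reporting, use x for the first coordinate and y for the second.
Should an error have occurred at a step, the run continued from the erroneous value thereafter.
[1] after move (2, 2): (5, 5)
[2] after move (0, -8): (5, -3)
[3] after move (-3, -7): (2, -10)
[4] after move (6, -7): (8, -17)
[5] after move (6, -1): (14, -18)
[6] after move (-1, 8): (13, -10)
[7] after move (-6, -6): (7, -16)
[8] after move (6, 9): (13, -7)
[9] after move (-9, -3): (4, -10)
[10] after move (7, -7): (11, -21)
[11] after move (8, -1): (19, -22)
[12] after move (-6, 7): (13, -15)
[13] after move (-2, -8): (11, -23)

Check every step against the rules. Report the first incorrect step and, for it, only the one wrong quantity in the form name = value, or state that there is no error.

Recomputing the run from the initial state:
step 1: x = 5, y = 5
step 2: x = 5, y = -3
step 3: x = 2, y = -10
step 4: x = 8, y = -17
step 5: x = 14, y = -18
step 6: x = 13, y = -10
step 7: x = 7, y = -16
step 8: x = 13, y = -7
step 9: x = 4, y = -10
step 10: x = 11, y = -17
step 11: x = 19, y = -18
step 12: x = 13, y = -11
step 13: x = 11, y = -19
The first disagreement with the log is at step 10, where the value should be y = -17.

step 10, y = -17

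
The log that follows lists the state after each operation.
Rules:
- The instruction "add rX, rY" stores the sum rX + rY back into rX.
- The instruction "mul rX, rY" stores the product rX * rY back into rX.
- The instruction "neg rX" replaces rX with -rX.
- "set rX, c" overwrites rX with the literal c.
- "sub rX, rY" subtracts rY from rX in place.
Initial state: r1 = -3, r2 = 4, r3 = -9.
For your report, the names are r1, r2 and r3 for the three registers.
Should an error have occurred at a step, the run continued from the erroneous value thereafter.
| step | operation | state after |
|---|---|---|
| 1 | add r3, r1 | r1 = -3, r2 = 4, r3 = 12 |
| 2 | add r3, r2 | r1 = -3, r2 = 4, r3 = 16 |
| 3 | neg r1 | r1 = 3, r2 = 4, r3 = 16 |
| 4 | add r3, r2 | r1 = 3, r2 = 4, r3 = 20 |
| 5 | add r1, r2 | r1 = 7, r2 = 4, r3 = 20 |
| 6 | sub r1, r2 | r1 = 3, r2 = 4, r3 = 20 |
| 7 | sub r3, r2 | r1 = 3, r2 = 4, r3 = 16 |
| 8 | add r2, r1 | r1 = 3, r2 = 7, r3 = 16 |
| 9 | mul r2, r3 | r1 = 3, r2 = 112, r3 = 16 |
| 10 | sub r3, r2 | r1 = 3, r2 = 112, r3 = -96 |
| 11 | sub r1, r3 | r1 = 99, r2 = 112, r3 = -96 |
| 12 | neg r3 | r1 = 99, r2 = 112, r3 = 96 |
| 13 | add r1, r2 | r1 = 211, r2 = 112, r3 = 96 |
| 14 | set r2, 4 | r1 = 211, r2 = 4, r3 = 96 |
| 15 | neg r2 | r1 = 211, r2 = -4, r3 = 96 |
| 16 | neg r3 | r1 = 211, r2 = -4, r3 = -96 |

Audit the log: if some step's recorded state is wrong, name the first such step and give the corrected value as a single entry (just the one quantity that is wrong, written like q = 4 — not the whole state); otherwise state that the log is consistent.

step 1, r3 = -12

Recomputing the run from the initial state:
step 1: r1 = -3, r2 = 4, r3 = -12
step 2: r1 = -3, r2 = 4, r3 = -8
step 3: r1 = 3, r2 = 4, r3 = -8
step 4: r1 = 3, r2 = 4, r3 = -4
step 5: r1 = 7, r2 = 4, r3 = -4
step 6: r1 = 3, r2 = 4, r3 = -4
step 7: r1 = 3, r2 = 4, r3 = -8
step 8: r1 = 3, r2 = 7, r3 = -8
step 9: r1 = 3, r2 = -56, r3 = -8
step 10: r1 = 3, r2 = -56, r3 = 48
step 11: r1 = -45, r2 = -56, r3 = 48
step 12: r1 = -45, r2 = -56, r3 = -48
step 13: r1 = -101, r2 = -56, r3 = -48
step 14: r1 = -101, r2 = 4, r3 = -48
step 15: r1 = -101, r2 = -4, r3 = -48
step 16: r1 = -101, r2 = -4, r3 = 48
The first disagreement with the log is at step 1, where the value should be r3 = -12.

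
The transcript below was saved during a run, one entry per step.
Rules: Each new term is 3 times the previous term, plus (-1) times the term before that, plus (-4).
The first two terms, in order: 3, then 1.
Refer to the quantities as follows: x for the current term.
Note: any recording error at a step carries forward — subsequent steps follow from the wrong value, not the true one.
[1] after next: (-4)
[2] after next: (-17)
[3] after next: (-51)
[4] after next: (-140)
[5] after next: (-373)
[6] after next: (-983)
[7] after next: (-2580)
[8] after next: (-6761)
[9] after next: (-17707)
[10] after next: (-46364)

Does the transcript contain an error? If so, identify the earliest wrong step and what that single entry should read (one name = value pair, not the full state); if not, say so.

no error

Step 1: x = 3*(1) + (-1)*(3) + (-4) = -4 — agrees with the transcript.
Step 2: x = 3*(-4) + (-1)*(1) + (-4) = -17 — verified.
Step 3: x = 3*(-17) + (-1)*(-4) + (-4) = -51 — in agreement.
Step 4: x = 3*(-51) + (-1)*(-17) + (-4) = -140 — in agreement.
Step 5: x = 3*(-140) + (-1)*(-51) + (-4) = -373 — exactly as logged.
Step 6: x = 3*(-373) + (-1)*(-140) + (-4) = -983 — checks out.
Step 7: x = 3*(-983) + (-1)*(-373) + (-4) = -2580 — agrees with the transcript.
Step 8: x = 3*(-2580) + (-1)*(-983) + (-4) = -6761 — in agreement.
Step 9: x = 3*(-6761) + (-1)*(-2580) + (-4) = -17707 — matches.
Step 10: x = 3*(-17707) + (-1)*(-6761) + (-4) = -46364 — same as recorded.
All entries verified; no error found.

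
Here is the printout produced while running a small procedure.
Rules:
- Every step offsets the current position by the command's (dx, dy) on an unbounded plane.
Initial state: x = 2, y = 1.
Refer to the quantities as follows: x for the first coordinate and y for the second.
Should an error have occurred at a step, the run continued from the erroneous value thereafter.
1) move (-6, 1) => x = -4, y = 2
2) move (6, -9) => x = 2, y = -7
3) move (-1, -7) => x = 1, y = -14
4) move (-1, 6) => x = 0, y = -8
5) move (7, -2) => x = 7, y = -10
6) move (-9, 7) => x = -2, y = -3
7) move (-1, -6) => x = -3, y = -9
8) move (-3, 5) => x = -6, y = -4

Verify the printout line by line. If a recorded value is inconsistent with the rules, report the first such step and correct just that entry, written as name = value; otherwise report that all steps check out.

step 1: x = 2 + (-6) = -4, y = 1 + (1) = 2 -> checks out
step 2: x = -4 + (6) = 2, y = 2 + (-9) = -7 -> checks out
step 3: x = 2 + (-1) = 1, y = -7 + (-7) = -14 -> verified
step 4: x = 1 + (-1) = 0, y = -14 + (6) = -8 -> matches
step 5: x = 0 + (7) = 7, y = -8 + (-2) = -10 -> in agreement
step 6: x = 7 + (-9) = -2, y = -10 + (7) = -3 -> agrees with the printout
step 7: x = -2 + (-1) = -3, y = -3 + (-6) = -9 -> in agreement
step 8: x = -3 + (-3) = -6, y = -9 + (5) = -4 -> verified
The whole run recomputes cleanly — no discrepancies.

no error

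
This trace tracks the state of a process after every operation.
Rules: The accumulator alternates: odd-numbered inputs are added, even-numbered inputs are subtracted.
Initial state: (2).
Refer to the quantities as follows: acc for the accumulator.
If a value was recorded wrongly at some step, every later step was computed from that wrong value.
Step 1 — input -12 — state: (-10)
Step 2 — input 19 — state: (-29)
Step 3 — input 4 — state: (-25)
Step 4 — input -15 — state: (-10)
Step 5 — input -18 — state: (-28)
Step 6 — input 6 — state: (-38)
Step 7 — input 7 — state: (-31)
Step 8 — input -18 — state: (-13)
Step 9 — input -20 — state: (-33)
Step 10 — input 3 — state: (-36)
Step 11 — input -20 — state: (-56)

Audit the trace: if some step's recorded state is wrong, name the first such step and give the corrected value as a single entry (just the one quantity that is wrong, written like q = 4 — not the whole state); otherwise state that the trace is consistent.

step 6, acc = -34

Step 1: acc = 2 + -12 = -10 — confirmed correct.
Step 2: acc = -10 - 19 = -29 — confirmed correct.
Step 3: acc = -29 + 4 = -25 — same as recorded.
Step 4: acc = -25 - -15 = -10 — verified.
Step 5: acc = -10 + -18 = -28 — same as recorded.
Step 6: acc = -28 - 6 = -34 — not what was recorded.
That makes step 6 the first incorrect line — acc = -34 is what it should show.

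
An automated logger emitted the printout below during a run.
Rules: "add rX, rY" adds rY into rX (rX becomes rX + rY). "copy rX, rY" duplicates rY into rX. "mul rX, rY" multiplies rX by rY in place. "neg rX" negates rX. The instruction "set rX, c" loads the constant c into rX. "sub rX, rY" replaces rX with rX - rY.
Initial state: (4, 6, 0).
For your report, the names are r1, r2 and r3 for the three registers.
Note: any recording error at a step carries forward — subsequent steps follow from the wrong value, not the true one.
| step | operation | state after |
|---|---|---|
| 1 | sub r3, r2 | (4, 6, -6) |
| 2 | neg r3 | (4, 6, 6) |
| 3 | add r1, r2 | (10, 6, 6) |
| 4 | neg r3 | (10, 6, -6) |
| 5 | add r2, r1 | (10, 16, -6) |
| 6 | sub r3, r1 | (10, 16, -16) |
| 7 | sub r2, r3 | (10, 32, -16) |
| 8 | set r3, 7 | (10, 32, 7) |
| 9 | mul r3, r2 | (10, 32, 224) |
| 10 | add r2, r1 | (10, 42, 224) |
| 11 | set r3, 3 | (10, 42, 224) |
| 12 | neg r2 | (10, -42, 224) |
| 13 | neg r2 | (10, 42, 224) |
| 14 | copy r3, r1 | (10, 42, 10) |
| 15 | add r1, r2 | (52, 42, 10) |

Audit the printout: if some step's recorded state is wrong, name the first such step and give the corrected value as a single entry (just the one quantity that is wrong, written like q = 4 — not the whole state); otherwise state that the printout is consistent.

Recomputing the run from the initial state:
step 1: r1 = 4, r2 = 6, r3 = -6
step 2: r1 = 4, r2 = 6, r3 = 6
step 3: r1 = 10, r2 = 6, r3 = 6
step 4: r1 = 10, r2 = 6, r3 = -6
step 5: r1 = 10, r2 = 16, r3 = -6
step 6: r1 = 10, r2 = 16, r3 = -16
step 7: r1 = 10, r2 = 32, r3 = -16
step 8: r1 = 10, r2 = 32, r3 = 7
step 9: r1 = 10, r2 = 32, r3 = 224
step 10: r1 = 10, r2 = 42, r3 = 224
step 11: r1 = 10, r2 = 42, r3 = 3
step 12: r1 = 10, r2 = -42, r3 = 3
step 13: r1 = 10, r2 = 42, r3 = 3
step 14: r1 = 10, r2 = 42, r3 = 10
step 15: r1 = 52, r2 = 42, r3 = 10
The first disagreement with the printout is at step 11, where the value should be r3 = 3.

step 11, r3 = 3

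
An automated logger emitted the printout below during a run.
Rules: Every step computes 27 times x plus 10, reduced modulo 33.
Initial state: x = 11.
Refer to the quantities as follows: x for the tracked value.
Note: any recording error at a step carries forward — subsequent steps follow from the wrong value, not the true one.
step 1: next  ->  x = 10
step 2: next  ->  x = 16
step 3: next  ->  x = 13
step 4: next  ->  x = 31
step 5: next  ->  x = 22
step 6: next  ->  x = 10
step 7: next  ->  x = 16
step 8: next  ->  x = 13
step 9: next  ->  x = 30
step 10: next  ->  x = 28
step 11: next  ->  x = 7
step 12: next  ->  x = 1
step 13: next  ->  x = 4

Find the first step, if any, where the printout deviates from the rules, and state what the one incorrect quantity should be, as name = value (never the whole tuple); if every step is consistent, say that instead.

step 9, x = 31

Recomputing the run from the initial state:
step 1: x = 10
step 2: x = 16
step 3: x = 13
step 4: x = 31
step 5: x = 22
step 6: x = 10
step 7: x = 16
step 8: x = 13
step 9: x = 31
step 10: x = 22
step 11: x = 10
step 12: x = 16
step 13: x = 13
The first disagreement with the printout is at step 9, where the value should be x = 31.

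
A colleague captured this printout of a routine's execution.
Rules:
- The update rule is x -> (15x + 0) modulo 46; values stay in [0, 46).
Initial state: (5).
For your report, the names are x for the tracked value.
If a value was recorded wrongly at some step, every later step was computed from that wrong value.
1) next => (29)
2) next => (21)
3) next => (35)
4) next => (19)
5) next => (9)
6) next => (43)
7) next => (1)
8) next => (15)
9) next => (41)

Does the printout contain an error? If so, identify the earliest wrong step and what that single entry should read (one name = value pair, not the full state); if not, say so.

step 3, x = 39

step 1: x = (15*5 + 0) mod 46 = 29 -> agrees with the printout
step 2: x = (15*29 + 0) mod 46 = 21 -> no discrepancy
step 3: x = (15*21 + 0) mod 46 = 39 -> first mismatch against the printout
The audit stops at step 3: the recorded entry is wrong and should be x = 39.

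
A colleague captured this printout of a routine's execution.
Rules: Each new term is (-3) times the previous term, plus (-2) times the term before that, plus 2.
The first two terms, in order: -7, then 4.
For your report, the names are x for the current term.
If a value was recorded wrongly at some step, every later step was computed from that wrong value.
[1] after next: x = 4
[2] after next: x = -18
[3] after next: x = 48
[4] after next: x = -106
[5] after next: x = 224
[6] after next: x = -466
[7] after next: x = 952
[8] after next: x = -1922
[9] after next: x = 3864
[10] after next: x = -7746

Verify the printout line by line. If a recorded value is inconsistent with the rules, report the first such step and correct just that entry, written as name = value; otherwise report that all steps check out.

Step 1: x = -3*(4) + (-2)*(-7) + (2) = 4 — same as recorded.
Step 2: x = -3*(4) + (-2)*(4) + (2) = -18 — matches.
Step 3: x = -3*(-18) + (-2)*(4) + (2) = 48 — in agreement.
Step 4: x = -3*(48) + (-2)*(-18) + (2) = -106 — agrees with the printout.
Step 5: x = -3*(-106) + (-2)*(48) + (2) = 224 — confirmed correct.
Step 6: x = -3*(224) + (-2)*(-106) + (2) = -458 — first mismatch against the printout.
That makes step 6 the first incorrect line — x = -458 is what it should show.

step 6, x = -458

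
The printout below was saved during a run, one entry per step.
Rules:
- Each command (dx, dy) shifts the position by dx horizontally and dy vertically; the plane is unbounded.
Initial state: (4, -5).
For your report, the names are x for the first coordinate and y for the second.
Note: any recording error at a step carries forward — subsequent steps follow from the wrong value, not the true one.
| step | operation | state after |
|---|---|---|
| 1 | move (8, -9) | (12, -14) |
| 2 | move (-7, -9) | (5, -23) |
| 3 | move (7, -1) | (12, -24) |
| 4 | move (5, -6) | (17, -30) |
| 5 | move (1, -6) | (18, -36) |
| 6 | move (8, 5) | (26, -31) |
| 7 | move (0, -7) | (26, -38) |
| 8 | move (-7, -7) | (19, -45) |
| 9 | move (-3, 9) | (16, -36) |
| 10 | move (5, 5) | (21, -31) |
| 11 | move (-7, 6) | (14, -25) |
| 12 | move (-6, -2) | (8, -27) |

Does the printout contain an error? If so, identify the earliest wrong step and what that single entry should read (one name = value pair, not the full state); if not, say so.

no error

Step 1: x = 4 + (8) = 12, y = -5 + (-9) = -14 — checks out.
Step 2: x = 12 + (-7) = 5, y = -14 + (-9) = -23 — confirmed correct.
Step 3: x = 5 + (7) = 12, y = -23 + (-1) = -24 — consistent with the printout.
Step 4: x = 12 + (5) = 17, y = -24 + (-6) = -30 — confirmed correct.
Step 5: x = 17 + (1) = 18, y = -30 + (-6) = -36 — no discrepancy.
Step 6: x = 18 + (8) = 26, y = -36 + (5) = -31 — exactly as logged.
Step 7: x = 26 + (0) = 26, y = -31 + (-7) = -38 — consistent with the printout.
Step 8: x = 26 + (-7) = 19, y = -38 + (-7) = -45 — matches.
Step 9: x = 19 + (-3) = 16, y = -45 + (9) = -36 — exactly as logged.
Step 10: x = 16 + (5) = 21, y = -36 + (5) = -31 — checks out.
Step 11: x = 21 + (-7) = 14, y = -31 + (6) = -25 — exactly as logged.
Step 12: x = 14 + (-6) = 8, y = -25 + (-2) = -27 — in agreement.
All entries verified; no error found.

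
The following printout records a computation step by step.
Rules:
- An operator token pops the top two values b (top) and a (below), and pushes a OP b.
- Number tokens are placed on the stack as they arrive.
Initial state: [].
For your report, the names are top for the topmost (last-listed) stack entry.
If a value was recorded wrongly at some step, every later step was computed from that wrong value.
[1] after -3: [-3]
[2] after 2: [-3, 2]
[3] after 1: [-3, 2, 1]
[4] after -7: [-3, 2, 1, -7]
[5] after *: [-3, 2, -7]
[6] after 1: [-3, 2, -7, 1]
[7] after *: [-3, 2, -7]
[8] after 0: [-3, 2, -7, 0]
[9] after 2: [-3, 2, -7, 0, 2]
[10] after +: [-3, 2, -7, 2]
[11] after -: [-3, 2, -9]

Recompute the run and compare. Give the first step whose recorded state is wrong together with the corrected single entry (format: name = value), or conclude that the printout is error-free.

no error

Recomputing the run from the initial state:
step 1: [-3]
step 2: [-3, 2]
step 3: [-3, 2, 1]
step 4: [-3, 2, 1, -7]
step 5: [-3, 2, -7]
step 6: [-3, 2, -7, 1]
step 7: [-3, 2, -7]
step 8: [-3, 2, -7, 0]
step 9: [-3, 2, -7, 0, 2]
step 10: [-3, 2, -7, 2]
step 11: [-3, 2, -9]
This matches the printout at every step.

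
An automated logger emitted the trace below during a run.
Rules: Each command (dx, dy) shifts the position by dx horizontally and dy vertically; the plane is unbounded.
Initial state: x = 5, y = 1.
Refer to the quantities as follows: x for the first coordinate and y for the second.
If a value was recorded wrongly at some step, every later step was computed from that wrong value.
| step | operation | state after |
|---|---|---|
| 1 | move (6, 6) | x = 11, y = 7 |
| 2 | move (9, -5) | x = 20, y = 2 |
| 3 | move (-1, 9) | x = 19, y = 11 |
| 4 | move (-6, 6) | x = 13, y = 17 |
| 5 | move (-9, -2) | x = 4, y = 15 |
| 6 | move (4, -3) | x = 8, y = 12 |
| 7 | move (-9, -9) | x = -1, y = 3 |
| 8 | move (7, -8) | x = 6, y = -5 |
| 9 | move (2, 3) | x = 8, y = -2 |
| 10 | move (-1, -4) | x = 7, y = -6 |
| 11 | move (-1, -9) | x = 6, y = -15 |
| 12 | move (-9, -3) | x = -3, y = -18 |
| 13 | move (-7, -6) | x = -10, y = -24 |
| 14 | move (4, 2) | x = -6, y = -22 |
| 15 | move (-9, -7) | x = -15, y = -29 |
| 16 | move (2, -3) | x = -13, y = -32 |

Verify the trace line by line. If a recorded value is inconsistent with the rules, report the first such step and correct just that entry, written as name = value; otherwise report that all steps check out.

Step 1: x = 5 + (6) = 11, y = 1 + (6) = 7 — exactly as logged.
Step 2: x = 11 + (9) = 20, y = 7 + (-5) = 2 — exactly as logged.
Step 3: x = 20 + (-1) = 19, y = 2 + (9) = 11 — in agreement.
Step 4: x = 19 + (-6) = 13, y = 11 + (6) = 17 — checks out.
Step 5: x = 13 + (-9) = 4, y = 17 + (-2) = 15 — verified.
Step 6: x = 4 + (4) = 8, y = 15 + (-3) = 12 — confirmed correct.
Step 7: x = 8 + (-9) = -1, y = 12 + (-9) = 3 — checks out.
Step 8: x = -1 + (7) = 6, y = 3 + (-8) = -5 — agrees with the trace.
Step 9: x = 6 + (2) = 8, y = -5 + (3) = -2 — exactly as logged.
Step 10: x = 8 + (-1) = 7, y = -2 + (-4) = -6 — consistent with the trace.
Step 11: x = 7 + (-1) = 6, y = -6 + (-9) = -15 — same as recorded.
Step 12: x = 6 + (-9) = -3, y = -15 + (-3) = -18 — consistent with the trace.
Step 13: x = -3 + (-7) = -10, y = -18 + (-6) = -24 — no discrepancy.
Step 14: x = -10 + (4) = -6, y = -24 + (2) = -22 — no discrepancy.
Step 15: x = -6 + (-9) = -15, y = -22 + (-7) = -29 — matches.
Step 16: x = -15 + (2) = -13, y = -29 + (-3) = -32 — checks out.
The recomputation confirms every line.

no error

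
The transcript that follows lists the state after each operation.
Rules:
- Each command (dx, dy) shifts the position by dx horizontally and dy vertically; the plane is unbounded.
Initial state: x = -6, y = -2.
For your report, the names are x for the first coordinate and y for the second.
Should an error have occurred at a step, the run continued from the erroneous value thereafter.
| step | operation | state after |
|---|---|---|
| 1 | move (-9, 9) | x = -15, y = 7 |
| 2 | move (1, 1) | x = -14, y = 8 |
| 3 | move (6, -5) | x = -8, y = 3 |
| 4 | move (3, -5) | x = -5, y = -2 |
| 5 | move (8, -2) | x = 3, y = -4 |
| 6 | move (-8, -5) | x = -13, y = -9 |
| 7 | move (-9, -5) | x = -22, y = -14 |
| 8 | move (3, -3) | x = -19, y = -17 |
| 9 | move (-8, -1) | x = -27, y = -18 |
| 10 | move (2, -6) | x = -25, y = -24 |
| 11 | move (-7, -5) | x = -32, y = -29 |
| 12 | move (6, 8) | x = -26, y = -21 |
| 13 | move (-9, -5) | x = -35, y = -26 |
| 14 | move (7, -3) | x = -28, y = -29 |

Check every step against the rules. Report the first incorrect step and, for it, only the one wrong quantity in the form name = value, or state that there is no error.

Recomputing the run from the initial state:
step 1: x = -15, y = 7
step 2: x = -14, y = 8
step 3: x = -8, y = 3
step 4: x = -5, y = -2
step 5: x = 3, y = -4
step 6: x = -5, y = -9
step 7: x = -14, y = -14
step 8: x = -11, y = -17
step 9: x = -19, y = -18
step 10: x = -17, y = -24
step 11: x = -24, y = -29
step 12: x = -18, y = -21
step 13: x = -27, y = -26
step 14: x = -20, y = -29
The first disagreement with the transcript is at step 6, where the value should be x = -5.

step 6, x = -5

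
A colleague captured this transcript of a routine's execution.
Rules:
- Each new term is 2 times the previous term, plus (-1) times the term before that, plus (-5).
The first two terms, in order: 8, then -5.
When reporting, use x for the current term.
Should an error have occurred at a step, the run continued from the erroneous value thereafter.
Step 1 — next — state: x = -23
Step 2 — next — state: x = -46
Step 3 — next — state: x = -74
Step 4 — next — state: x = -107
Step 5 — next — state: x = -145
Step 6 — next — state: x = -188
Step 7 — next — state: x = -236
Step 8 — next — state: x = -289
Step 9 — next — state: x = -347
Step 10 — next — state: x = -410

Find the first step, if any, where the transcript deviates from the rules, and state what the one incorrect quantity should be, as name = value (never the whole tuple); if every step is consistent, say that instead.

step 1: x = 2*(-5) + (-1)*(8) + (-5) = -23 -> agrees with the transcript
step 2: x = 2*(-23) + (-1)*(-5) + (-5) = -46 -> no discrepancy
step 3: x = 2*(-46) + (-1)*(-23) + (-5) = -74 -> verified
step 4: x = 2*(-74) + (-1)*(-46) + (-5) = -107 -> same as recorded
step 5: x = 2*(-107) + (-1)*(-74) + (-5) = -145 -> verified
step 6: x = 2*(-145) + (-1)*(-107) + (-5) = -188 -> in agreement
step 7: x = 2*(-188) + (-1)*(-145) + (-5) = -236 -> confirmed correct
step 8: x = 2*(-236) + (-1)*(-188) + (-5) = -289 -> same as recorded
step 9: x = 2*(-289) + (-1)*(-236) + (-5) = -347 -> agrees with the transcript
step 10: x = 2*(-347) + (-1)*(-289) + (-5) = -410 -> no discrepancy
All steps check out; nothing to correct.

no error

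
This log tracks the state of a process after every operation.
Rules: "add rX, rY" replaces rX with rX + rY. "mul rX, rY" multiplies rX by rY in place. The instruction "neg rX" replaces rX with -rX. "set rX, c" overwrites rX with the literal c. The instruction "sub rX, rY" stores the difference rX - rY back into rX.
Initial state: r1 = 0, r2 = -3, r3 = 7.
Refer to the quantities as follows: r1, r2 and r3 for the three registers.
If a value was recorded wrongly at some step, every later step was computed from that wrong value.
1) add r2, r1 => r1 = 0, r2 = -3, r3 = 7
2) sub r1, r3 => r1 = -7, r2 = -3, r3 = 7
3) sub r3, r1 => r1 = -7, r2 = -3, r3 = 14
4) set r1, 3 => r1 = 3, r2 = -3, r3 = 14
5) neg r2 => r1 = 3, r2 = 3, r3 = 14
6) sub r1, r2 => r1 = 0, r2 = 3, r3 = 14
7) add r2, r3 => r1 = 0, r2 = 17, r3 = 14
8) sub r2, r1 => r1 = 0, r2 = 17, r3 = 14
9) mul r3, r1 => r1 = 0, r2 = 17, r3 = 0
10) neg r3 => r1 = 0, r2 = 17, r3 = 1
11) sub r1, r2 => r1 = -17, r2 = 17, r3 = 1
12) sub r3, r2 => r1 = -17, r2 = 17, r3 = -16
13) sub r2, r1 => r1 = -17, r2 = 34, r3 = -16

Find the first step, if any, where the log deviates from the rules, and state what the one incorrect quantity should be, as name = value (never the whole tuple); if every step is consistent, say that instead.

step 10, r3 = 0

step 1: r2 = -3 + 0 = -3 -> same as recorded
step 2: r1 = 0 - 7 = -7 -> exactly as logged
step 3: r3 = 7 - -7 = 14 -> exactly as logged
step 4: r1 = 3 -> matches
step 5: r2 = -(-3) = 3 -> in agreement
step 6: r1 = 3 - 3 = 0 -> same as recorded
step 7: r2 = 3 + 14 = 17 -> verified
step 8: r2 = 17 - 0 = 17 -> in agreement
step 9: r3 = 14 * 0 = 0 -> same as recorded
step 10: r3 = -(0) = 0 -> the recorded entry deviates here
Conclusion: step 10 carries the first error; the entry should be r3 = 0.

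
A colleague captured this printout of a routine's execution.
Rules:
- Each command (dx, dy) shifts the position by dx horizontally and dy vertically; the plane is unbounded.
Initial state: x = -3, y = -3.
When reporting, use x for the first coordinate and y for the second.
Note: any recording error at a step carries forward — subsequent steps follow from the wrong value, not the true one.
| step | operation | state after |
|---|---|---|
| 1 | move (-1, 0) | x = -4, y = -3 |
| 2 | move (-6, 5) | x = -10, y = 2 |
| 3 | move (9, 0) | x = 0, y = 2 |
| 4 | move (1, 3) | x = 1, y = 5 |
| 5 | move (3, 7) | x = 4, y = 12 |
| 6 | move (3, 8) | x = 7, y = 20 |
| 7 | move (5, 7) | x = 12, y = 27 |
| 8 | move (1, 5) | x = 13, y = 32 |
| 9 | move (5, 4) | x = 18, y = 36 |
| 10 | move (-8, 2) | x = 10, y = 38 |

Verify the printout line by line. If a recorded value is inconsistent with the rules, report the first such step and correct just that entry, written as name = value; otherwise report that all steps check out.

step 3, x = -1

Recomputing the run from the initial state:
step 1: x = -4, y = -3
step 2: x = -10, y = 2
step 3: x = -1, y = 2
step 4: x = 0, y = 5
step 5: x = 3, y = 12
step 6: x = 6, y = 20
step 7: x = 11, y = 27
step 8: x = 12, y = 32
step 9: x = 17, y = 36
step 10: x = 9, y = 38
The first disagreement with the printout is at step 3, where the value should be x = -1.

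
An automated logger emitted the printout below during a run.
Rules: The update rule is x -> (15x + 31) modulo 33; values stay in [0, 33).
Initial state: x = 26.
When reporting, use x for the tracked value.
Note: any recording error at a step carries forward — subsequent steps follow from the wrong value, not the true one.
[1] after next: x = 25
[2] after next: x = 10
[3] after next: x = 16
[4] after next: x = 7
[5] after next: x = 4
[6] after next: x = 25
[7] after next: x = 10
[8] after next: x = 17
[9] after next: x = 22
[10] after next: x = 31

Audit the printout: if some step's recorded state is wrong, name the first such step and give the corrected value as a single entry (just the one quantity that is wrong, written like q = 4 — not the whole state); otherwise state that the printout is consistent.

Recomputing the run from the initial state:
step 1: x = 25
step 2: x = 10
step 3: x = 16
step 4: x = 7
step 5: x = 4
step 6: x = 25
step 7: x = 10
step 8: x = 16
step 9: x = 7
step 10: x = 4
The first disagreement with the printout is at step 8, where the value should be x = 16.

step 8, x = 16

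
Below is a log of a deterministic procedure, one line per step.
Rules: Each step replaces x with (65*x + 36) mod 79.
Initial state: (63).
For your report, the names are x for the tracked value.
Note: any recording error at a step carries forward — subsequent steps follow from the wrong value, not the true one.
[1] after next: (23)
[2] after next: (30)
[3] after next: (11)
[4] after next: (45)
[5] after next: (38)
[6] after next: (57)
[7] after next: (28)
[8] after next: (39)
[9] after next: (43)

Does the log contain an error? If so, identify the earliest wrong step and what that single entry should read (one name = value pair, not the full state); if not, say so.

Step 1: x = (65*63 + 36) mod 79 = 23 — checks out.
Step 2: x = (65*23 + 36) mod 79 = 30 — no discrepancy.
Step 3: x = (65*30 + 36) mod 79 = 11 — in agreement.
Step 4: x = (65*11 + 36) mod 79 = 40 — the entry is off here.
The audit stops at step 4: the recorded entry is wrong and should be x = 40.

step 4, x = 40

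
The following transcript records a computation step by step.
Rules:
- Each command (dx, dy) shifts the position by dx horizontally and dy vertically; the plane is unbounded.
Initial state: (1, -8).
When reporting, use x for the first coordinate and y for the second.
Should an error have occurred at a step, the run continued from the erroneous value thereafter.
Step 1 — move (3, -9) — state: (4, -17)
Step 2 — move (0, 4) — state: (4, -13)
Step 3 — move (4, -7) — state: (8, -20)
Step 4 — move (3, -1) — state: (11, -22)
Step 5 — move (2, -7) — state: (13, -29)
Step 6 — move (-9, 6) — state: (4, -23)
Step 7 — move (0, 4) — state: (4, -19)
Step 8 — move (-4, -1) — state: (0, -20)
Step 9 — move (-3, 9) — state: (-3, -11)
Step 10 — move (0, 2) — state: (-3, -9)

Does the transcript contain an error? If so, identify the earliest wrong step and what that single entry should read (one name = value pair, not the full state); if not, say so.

step 4, y = -21

Recomputing the run from the initial state:
step 1: x = 4, y = -17
step 2: x = 4, y = -13
step 3: x = 8, y = -20
step 4: x = 11, y = -21
step 5: x = 13, y = -28
step 6: x = 4, y = -22
step 7: x = 4, y = -18
step 8: x = 0, y = -19
step 9: x = -3, y = -10
step 10: x = -3, y = -8
The first disagreement with the transcript is at step 4, where the value should be y = -21.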